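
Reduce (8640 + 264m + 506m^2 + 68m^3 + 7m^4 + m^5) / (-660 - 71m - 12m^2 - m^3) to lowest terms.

(-144 - 2m - 6m^2 - m^3)/(11 + m)

By polynomial division,
  m^5 + 7m^4 + 68m^3 + 506m^2 + 264m + 8640 = (-m^2 + 5m - 57)(-m^3 - 12m^2 - 71m - 660) + (-483m^2 - 483m - 28980)
  -m^3 - 12m^2 - 71m - 660 = ((1/483)m + 11/483)(-483m^2 - 483m - 28980) + (0)
Last nonzero remainder: -483m^2 - 483m - 28980. Dividing through by -483 gives the monic gcd m^2 + m + 60.
Cancel m^2 + m + 60 from numerator and denominator to get the reduced form.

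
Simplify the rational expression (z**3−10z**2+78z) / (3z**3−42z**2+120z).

(z**2−10z+78)/(3z**2−42z+120)

Euclidean algorithm in ℚ[z]:
  z**3−10z**2+78z = (1/3)(3z**3−42z**2+120z) + (4z**2+38z)
  3z**3−42z**2+120z = ((3/4)z−141/8)(4z**2+38z) + ((3159/4)z)
  4z**2+38z = ((16/3159)z+152/3159)((3159/4)z) + (0)
Last nonzero remainder: (3159/4)z. Dividing through by 3159/4 gives the monic gcd z.
Cancel z from numerator and denominator to get the reduced form.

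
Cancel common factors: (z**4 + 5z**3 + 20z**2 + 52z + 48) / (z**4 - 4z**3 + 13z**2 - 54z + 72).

(z**2 + 4z + 4)/(z**2 - 5z + 6)

Apply the Euclidean algorithm:
  z**4 + 5z**3 + 20z**2 + 52z + 48 = (z**4 - 4z**3 + 13z**2 - 54z + 72) + (9z**3 + 7z**2 + 106z - 24)
  z**4 - 4z**3 + 13z**2 - 54z + 72 = ((1/9)z - 43/81)(9z**3 + 7z**2 + 106z - 24) + ((400/81)z**2 + (400/81)z + 1600/27)
  9z**3 + 7z**2 + 106z - 24 = ((729/400)z - 81/200)((400/81)z**2 + (400/81)z + 1600/27) + (0)
Last nonzero remainder: (400/81)z**2 + (400/81)z + 1600/27. Dividing through by 400/81 gives the monic gcd z**2 + z + 12.
Cancel z**2 + z + 12 from numerator and denominator to get the reduced form.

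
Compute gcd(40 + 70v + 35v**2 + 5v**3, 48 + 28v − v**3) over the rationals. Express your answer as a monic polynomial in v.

8 + 6v + v**2

Repeated division with remainder:
  5v**3 + 35v**2 + 70v + 40 = (−5)(−v**3 + 28v + 48) + (35v**2 + 210v + 280)
  −v**3 + 28v + 48 = (−(1/35)v + 6/35)(35v**2 + 210v + 280) + (0)
Last nonzero remainder: 35v**2 + 210v + 280. Dividing through by 35 gives the monic gcd v**2 + 6v + 8.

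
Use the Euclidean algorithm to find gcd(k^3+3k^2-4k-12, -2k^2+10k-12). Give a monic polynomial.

k-2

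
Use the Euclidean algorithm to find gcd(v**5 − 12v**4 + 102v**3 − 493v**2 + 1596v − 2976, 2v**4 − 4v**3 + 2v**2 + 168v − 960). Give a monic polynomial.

Repeated division with remainder:
  v**5 − 12v**4 + 102v**3 − 493v**2 + 1596v − 2976 = ((1/2)v − 5)(2v**4 − 4v**3 + 2v**2 + 168v − 960) + (81v**3 − 567v**2 + 2916v − 7776)
  2v**4 − 4v**3 + 2v**2 + 168v − 960 = ((2/81)v + 10/81)(81v**3 − 567v**2 + 2916v − 7776) + (0)
Last nonzero remainder: 81v**3 − 567v**2 + 2916v − 7776. Dividing through by 81 gives the monic gcd v**3 − 7v**2 + 36v − 96.

v**3 − 7v**2 + 36v − 96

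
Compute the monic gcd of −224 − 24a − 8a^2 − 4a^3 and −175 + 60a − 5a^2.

1

Repeated division with remainder:
  −4a^3 − 8a^2 − 24a − 224 = ((4/5)a + 56/5)(−5a^2 + 60a − 175) + (−556a + 1736)
  −5a^2 + 60a − 175 = ((5/556)a − 3085/38642)(−556a + 1736) + (−703395/19321)
  −556a + 1736 = ((10742476/703395)a − 4791608/100485)(−703395/19321) + (0)
The last nonzero remainder is the constant −703395/19321, so the polynomials are coprime and gcd = 1.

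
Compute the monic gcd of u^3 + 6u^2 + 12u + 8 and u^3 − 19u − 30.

u + 2

Repeated division with remainder:
  u^3 + 6u^2 + 12u + 8 = (u^3 − 19u − 30) + (6u^2 + 31u + 38)
  u^3 − 19u − 30 = ((1/6)u − 31/36)(6u^2 + 31u + 38) + ((49/36)u + 49/18)
  6u^2 + 31u + 38 = ((216/49)u + 684/49)((49/36)u + 49/18) + (0)
Last nonzero remainder: (49/36)u + 49/18. Dividing through by 49/36 gives the monic gcd u + 2.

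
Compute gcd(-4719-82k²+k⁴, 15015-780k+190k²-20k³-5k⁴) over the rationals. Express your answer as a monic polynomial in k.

By polynomial division,
  k⁴-82k²-4719 = (-1/5)(-5k⁴-20k³+190k²-780k+15015) + (-4k³-44k²-156k-1716)
  -5k⁴-20k³+190k²-780k+15015 = ((5/4)k-35/4)(-4k³-44k²-156k-1716) + (0)
Last nonzero remainder: -4k³-44k²-156k-1716. Dividing through by -4 gives the monic gcd k³+11k²+39k+429.

429+39k+11k²+k³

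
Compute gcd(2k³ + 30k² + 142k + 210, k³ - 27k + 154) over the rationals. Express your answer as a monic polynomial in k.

k + 7

Apply the Euclidean algorithm:
  2k³ + 30k² + 142k + 210 = (2)(k³ - 27k + 154) + (30k² + 196k - 98)
  k³ - 27k + 154 = ((1/30)k - 49/225)(30k² + 196k - 98) + ((4264/225)k + 29848/225)
  30k² + 196k - 98 = ((3375/2132)k - 1575/2132)((4264/225)k + 29848/225) + (0)
Last nonzero remainder: (4264/225)k + 29848/225. Dividing through by 4264/225 gives the monic gcd k + 7.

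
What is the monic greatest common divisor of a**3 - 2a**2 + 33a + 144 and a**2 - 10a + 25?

1

Euclidean algorithm in ℚ[a]:
  a**3 - 2a**2 + 33a + 144 = (a + 8)(a**2 - 10a + 25) + (88a - 56)
  a**2 - 10a + 25 = ((1/88)a - 103/968)(88a - 56) + (2304/121)
  88a - 56 = ((1331/288)a - 847/288)(2304/121) + (0)
The last nonzero remainder is the constant 2304/121, so the polynomials are coprime and gcd = 1.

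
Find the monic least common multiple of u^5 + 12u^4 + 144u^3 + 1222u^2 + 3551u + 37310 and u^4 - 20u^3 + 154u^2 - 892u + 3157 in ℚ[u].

u^7 - 6u^6 + 5u^5 - 446u^4 - 7357u^3 + 67486u^2 - 398153u + 2872870

By polynomial division,
  u^5 + 12u^4 + 144u^3 + 1222u^2 + 3551u + 37310 = (u + 32)(u^4 - 20u^3 + 154u^2 - 892u + 3157) + (630u^3 - 2814u^2 + 28938u - 63714)
  u^4 - 20u^3 + 154u^2 - 892u + 3157 = ((1/630)u - 233/9450)(630u^3 - 2814u^2 + 28938u - 63714) + ((8704/225)u^2 - (17408/225)u + 356864/225)
  630u^3 - 2814u^2 + 28938u - 63714 = ((70875/4352)u - 174825/4352)((8704/225)u^2 - (17408/225)u + 356864/225) + (0)
Last nonzero remainder: (8704/225)u^2 - (17408/225)u + 356864/225. Dividing through by 8704/225 gives the monic gcd u^2 - 2u + 41.
Then lcm(f, g) = f·g / gcd(f, g); expanding and making the result monic gives the answer.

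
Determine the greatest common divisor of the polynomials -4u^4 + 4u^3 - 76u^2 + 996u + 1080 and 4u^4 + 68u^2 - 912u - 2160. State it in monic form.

u^3 - 2u^2 + 21u - 270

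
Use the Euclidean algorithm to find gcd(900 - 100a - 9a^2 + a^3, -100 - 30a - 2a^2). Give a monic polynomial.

Euclidean algorithm in ℚ[a]:
  a^3 - 9a^2 - 100a + 900 = (-(1/2)a + 12)(-2a^2 - 30a - 100) + (210a + 2100)
  -2a^2 - 30a - 100 = (-(1/105)a - 1/21)(210a + 2100) + (0)
Last nonzero remainder: 210a + 2100. Dividing through by 210 gives the monic gcd a + 10.

10 + a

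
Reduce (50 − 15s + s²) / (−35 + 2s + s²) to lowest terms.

(−10 + s)/(7 + s)

Repeated division with remainder:
  s² − 15s + 50 = (s² + 2s − 35) + (−17s + 85)
  s² + 2s − 35 = (−(1/17)s − 7/17)(−17s + 85) + (0)
Last nonzero remainder: −17s + 85. Dividing through by −17 gives the monic gcd s − 5.
Cancel s − 5 from numerator and denominator to get the reduced form.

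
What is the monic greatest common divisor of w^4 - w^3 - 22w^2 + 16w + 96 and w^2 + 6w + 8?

By polynomial division,
  w^4 - w^3 - 22w^2 + 16w + 96 = (w^2 - 7w + 12)(w^2 + 6w + 8) + (0)
The last nonzero remainder w^2 + 6w + 8 is already monic.

w^2 + 6w + 8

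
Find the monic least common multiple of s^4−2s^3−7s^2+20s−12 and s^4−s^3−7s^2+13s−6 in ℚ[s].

s^5−3s^4−5s^3+27s^2−32s+12

Apply the Euclidean algorithm:
  s^4−2s^3−7s^2+20s−12 = (s^4−s^3−7s^2+13s−6) + (−s^3+7s−6)
  s^4−s^3−7s^2+13s−6 = (−s+1)(−s^3+7s−6) + (0)
Last nonzero remainder: −s^3+7s−6. Dividing through by −1 gives the monic gcd s^3−7s+6.
Then lcm(f, g) = f·g / gcd(f, g); expanding and making the result monic gives the answer.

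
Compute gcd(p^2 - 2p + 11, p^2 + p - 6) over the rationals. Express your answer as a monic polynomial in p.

1

Euclidean algorithm in ℚ[p]:
  p^2 - 2p + 11 = (p^2 + p - 6) + (-3p + 17)
  p^2 + p - 6 = (-(1/3)p - 20/9)(-3p + 17) + (286/9)
  -3p + 17 = (-(27/286)p + 153/286)(286/9) + (0)
The last nonzero remainder is the constant 286/9, so the polynomials are coprime and gcd = 1.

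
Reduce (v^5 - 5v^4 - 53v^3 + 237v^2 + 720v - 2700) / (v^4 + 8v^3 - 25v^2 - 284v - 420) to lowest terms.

(v^3 - 4v^2 - 27v + 90)/(v^2 + 9v + 14)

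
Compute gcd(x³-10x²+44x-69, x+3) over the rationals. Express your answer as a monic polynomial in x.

By polynomial division,
  x³-10x²+44x-69 = (x²-13x+83)(x+3) + (-318)
  x+3 = (-(1/318)x-1/106)(-318) + (0)
The last nonzero remainder is the constant -318, so the polynomials are coprime and gcd = 1.

1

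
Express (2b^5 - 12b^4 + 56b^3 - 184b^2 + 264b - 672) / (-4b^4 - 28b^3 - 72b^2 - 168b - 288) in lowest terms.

By polynomial division,
  2b^5 - 12b^4 + 56b^3 - 184b^2 + 264b - 672 = (-(1/2)b + 13/2)(-4b^4 - 28b^3 - 72b^2 - 168b - 288) + (202b^3 + 200b^2 + 1212b + 1200)
  -4b^4 - 28b^3 - 72b^2 - 168b - 288 = (-(2/101)b - 1214/10201)(202b^3 + 200b^2 + 1212b + 1200) + (-(246848/10201)b^2 - 1481088/10201)
  202b^3 + 200b^2 + 1212b + 1200 = (-(1030301/123424)b - 255025/30856)(-(246848/10201)b^2 - 1481088/10201) + (0)
Last nonzero remainder: -(246848/10201)b^2 - 1481088/10201. Dividing through by -246848/10201 gives the monic gcd b^2 + 6.
Cancel b^2 + 6 from numerator and denominator to get the reduced form.

(-b^3 + 6b^2 - 22b + 56)/(2b^2 + 14b + 24)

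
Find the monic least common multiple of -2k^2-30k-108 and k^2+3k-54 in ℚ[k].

Euclidean algorithm in ℚ[k]:
  -2k^2-30k-108 = (-2)(k^2+3k-54) + (-24k-216)
  k^2+3k-54 = (-(1/24)k+1/4)(-24k-216) + (0)
Last nonzero remainder: -24k-216. Dividing through by -24 gives the monic gcd k+9.
Then lcm(f, g) = f·g / gcd(f, g); expanding and making the result monic gives the answer.

k^3+9k^2-36k-324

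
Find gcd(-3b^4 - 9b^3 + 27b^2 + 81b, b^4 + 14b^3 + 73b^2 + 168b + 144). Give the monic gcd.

b^2 + 6b + 9

Euclidean algorithm in ℚ[b]:
  -3b^4 - 9b^3 + 27b^2 + 81b = (-3)(b^4 + 14b^3 + 73b^2 + 168b + 144) + (33b^3 + 246b^2 + 585b + 432)
  b^4 + 14b^3 + 73b^2 + 168b + 144 = ((1/33)b + 24/121)(33b^3 + 246b^2 + 585b + 432) + ((784/121)b^2 + (4704/121)b + 7056/121)
  33b^3 + 246b^2 + 585b + 432 = ((3993/784)b + 363/49)((784/121)b^2 + (4704/121)b + 7056/121) + (0)
Last nonzero remainder: (784/121)b^2 + (4704/121)b + 7056/121. Dividing through by 784/121 gives the monic gcd b^2 + 6b + 9.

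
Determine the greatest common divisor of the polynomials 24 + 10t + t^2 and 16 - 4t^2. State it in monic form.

Repeated division with remainder:
  t^2 + 10t + 24 = (-1/4)(-4t^2 + 16) + (10t + 28)
  -4t^2 + 16 = (-(2/5)t + 28/25)(10t + 28) + (-384/25)
  10t + 28 = (-(125/192)t - 175/96)(-384/25) + (0)
The last nonzero remainder is the constant -384/25, so the polynomials are coprime and gcd = 1.

1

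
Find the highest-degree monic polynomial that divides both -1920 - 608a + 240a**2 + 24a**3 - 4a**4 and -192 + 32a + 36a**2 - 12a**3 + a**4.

-8 - 2a + a**2

By polynomial division,
  -4a**4 + 24a**3 + 240a**2 - 608a - 1920 = (-4)(a**4 - 12a**3 + 36a**2 + 32a - 192) + (-24a**3 + 384a**2 - 480a - 2688)
  a**4 - 12a**3 + 36a**2 + 32a - 192 = (-(1/24)a - 1/6)(-24a**3 + 384a**2 - 480a - 2688) + (80a**2 - 160a - 640)
  -24a**3 + 384a**2 - 480a - 2688 = (-(3/10)a + 21/5)(80a**2 - 160a - 640) + (0)
Last nonzero remainder: 80a**2 - 160a - 640. Dividing through by 80 gives the monic gcd a**2 - 2a - 8.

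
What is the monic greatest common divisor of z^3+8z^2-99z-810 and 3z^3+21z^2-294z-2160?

By polynomial division,
  z^3+8z^2-99z-810 = (1/3)(3z^3+21z^2-294z-2160) + (z^2-z-90)
  3z^3+21z^2-294z-2160 = (3z+24)(z^2-z-90) + (0)
The last nonzero remainder z^2-z-90 is already monic.

z^2-z-90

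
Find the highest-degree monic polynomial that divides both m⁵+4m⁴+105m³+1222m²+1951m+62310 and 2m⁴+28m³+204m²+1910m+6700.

m³+9m²+57m+670

By polynomial division,
  m⁵+4m⁴+105m³+1222m²+1951m+62310 = ((1/2)m-5)(2m⁴+28m³+204m²+1910m+6700) + (143m³+1287m²+8151m+95810)
  2m⁴+28m³+204m²+1910m+6700 = ((2/143)m+10/143)(143m³+1287m²+8151m+95810) + (0)
Last nonzero remainder: 143m³+1287m²+8151m+95810. Dividing through by 143 gives the monic gcd m³+9m²+57m+670.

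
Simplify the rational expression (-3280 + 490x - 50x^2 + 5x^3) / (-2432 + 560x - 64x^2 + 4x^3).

(410 - 10x + 5x^2)/(304 - 32x + 4x^2)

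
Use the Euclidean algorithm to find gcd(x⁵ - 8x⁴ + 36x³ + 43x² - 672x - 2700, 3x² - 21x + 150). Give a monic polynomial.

x² - 7x + 50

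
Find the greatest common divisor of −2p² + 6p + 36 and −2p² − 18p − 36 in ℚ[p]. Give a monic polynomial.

Apply the Euclidean algorithm:
  −2p² + 6p + 36 = (−2p² − 18p − 36) + (24p + 72)
  −2p² − 18p − 36 = (−(1/12)p − 1/2)(24p + 72) + (0)
Last nonzero remainder: 24p + 72. Dividing through by 24 gives the monic gcd p + 3.

p + 3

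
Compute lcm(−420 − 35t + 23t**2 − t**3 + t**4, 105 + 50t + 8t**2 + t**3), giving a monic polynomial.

Euclidean algorithm in ℚ[t]:
  t**4 − t**3 + 23t**2 − 35t − 420 = (t − 9)(t**3 + 8t**2 + 50t + 105) + (45t**2 + 310t + 525)
  t**3 + 8t**2 + 50t + 105 = ((1/45)t + 2/81)(45t**2 + 310t + 525) + ((2485/81)t + 2485/27)
  45t**2 + 310t + 525 = ((729/497)t + 405/71)((2485/81)t + 2485/27) + (0)
Last nonzero remainder: (2485/81)t + 2485/27. Dividing through by 2485/81 gives the monic gcd t + 3.
Then lcm(f, g) = f·g / gcd(f, g); expanding and making the result monic gives the answer.

−14700 − 3325t + 210t**2 + 45t**3 + 53t**4 + 4t**5 + t**6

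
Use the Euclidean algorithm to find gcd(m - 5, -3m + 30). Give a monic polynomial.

1

Apply the Euclidean algorithm:
  m - 5 = (-1/3)(-3m + 30) + (5)
  -3m + 30 = (-(3/5)m + 6)(5) + (0)
The last nonzero remainder is the constant 5, so the polynomials are coprime and gcd = 1.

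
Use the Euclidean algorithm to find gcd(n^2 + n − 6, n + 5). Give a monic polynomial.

1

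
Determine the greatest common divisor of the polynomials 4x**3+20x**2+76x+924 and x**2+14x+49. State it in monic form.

x+7

By polynomial division,
  4x**3+20x**2+76x+924 = (4x-36)(x**2+14x+49) + (384x+2688)
  x**2+14x+49 = ((1/384)x+7/384)(384x+2688) + (0)
Last nonzero remainder: 384x+2688. Dividing through by 384 gives the monic gcd x+7.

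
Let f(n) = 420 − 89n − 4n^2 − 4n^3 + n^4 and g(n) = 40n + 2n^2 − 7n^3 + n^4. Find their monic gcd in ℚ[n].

Repeated division with remainder:
  n^4 − 4n^3 − 4n^2 − 89n + 420 = (n^4 − 7n^3 + 2n^2 + 40n) + (3n^3 − 6n^2 − 129n + 420)
  n^4 − 7n^3 + 2n^2 + 40n = ((1/3)n − 5/3)(3n^3 − 6n^2 − 129n + 420) + (35n^2 − 315n + 700)
  3n^3 − 6n^2 − 129n + 420 = ((3/35)n + 3/5)(35n^2 − 315n + 700) + (0)
Last nonzero remainder: 35n^2 − 315n + 700. Dividing through by 35 gives the monic gcd n^2 − 9n + 20.

20 − 9n + n^2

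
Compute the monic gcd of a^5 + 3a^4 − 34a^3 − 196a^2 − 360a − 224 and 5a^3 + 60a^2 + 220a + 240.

a^2 + 6a + 8

Repeated division with remainder:
  a^5 + 3a^4 − 34a^3 − 196a^2 − 360a − 224 = ((1/5)a^2 − (9/5)a + 6)(5a^3 + 60a^2 + 220a + 240) + (−208a^2 − 1248a − 1664)
  5a^3 + 60a^2 + 220a + 240 = (−(5/208)a − 15/104)(−208a^2 − 1248a − 1664) + (0)
Last nonzero remainder: −208a^2 − 1248a − 1664. Dividing through by −208 gives the monic gcd a^2 + 6a + 8.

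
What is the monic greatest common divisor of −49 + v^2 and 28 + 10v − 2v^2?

Repeated division with remainder:
  v^2 − 49 = (−1/2)(−2v^2 + 10v + 28) + (5v − 35)
  −2v^2 + 10v + 28 = (−(2/5)v − 4/5)(5v − 35) + (0)
Last nonzero remainder: 5v − 35. Dividing through by 5 gives the monic gcd v − 7.

−7 + v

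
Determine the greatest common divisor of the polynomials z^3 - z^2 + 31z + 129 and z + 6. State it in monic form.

1

Euclidean algorithm in ℚ[z]:
  z^3 - z^2 + 31z + 129 = (z^2 - 7z + 73)(z + 6) + (-309)
  z + 6 = (-(1/309)z - 2/103)(-309) + (0)
The last nonzero remainder is the constant -309, so the polynomials are coprime and gcd = 1.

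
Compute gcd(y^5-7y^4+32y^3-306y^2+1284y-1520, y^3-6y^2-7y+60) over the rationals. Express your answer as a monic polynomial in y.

y^2-9y+20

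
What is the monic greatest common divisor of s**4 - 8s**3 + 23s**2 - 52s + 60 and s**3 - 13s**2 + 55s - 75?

s - 5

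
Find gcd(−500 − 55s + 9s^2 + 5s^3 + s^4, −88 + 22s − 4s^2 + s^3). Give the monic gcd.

−4 + s

Repeated division with remainder:
  s^4 + 5s^3 + 9s^2 − 55s − 500 = (s + 9)(s^3 − 4s^2 + 22s − 88) + (23s^2 − 165s + 292)
  s^3 − 4s^2 + 22s − 88 = ((1/23)s + 73/529)(23s^2 − 165s + 292) + ((16967/529)s − 67868/529)
  23s^2 − 165s + 292 = ((12167/16967)s − 38617/16967)((16967/529)s − 67868/529) + (0)
Last nonzero remainder: (16967/529)s − 67868/529. Dividing through by 16967/529 gives the monic gcd s − 4.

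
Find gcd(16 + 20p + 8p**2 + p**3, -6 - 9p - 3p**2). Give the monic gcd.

2 + p

Repeated division with remainder:
  p**3 + 8p**2 + 20p + 16 = (-(1/3)p - 5/3)(-3p**2 - 9p - 6) + (3p + 6)
  -3p**2 - 9p - 6 = (-p - 1)(3p + 6) + (0)
Last nonzero remainder: 3p + 6. Dividing through by 3 gives the monic gcd p + 2.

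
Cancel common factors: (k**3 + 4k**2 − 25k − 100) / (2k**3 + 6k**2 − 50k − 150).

(k + 4)/(2k + 6)

By polynomial division,
  k**3 + 4k**2 − 25k − 100 = (1/2)(2k**3 + 6k**2 − 50k − 150) + (k**2 − 25)
  2k**3 + 6k**2 − 50k − 150 = (2k + 6)(k**2 − 25) + (0)
The last nonzero remainder k**2 − 25 is already monic.
Cancel k**2 − 25 from numerator and denominator to get the reduced form.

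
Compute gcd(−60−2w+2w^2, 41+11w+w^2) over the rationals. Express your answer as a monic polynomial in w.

Apply the Euclidean algorithm:
  2w^2−2w−60 = (2)(w^2+11w+41) + (−24w−142)
  w^2+11w+41 = (−(1/24)w−61/288)(−24w−142) + (1573/144)
  −24w−142 = (−(3456/1573)w−20448/1573)(1573/144) + (0)
The last nonzero remainder is the constant 1573/144, so the polynomials are coprime and gcd = 1.

1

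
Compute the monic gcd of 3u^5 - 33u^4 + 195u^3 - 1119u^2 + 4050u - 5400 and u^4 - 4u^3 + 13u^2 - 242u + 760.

u^2 - 9u + 20

By polynomial division,
  3u^5 - 33u^4 + 195u^3 - 1119u^2 + 4050u - 5400 = (3u - 21)(u^4 - 4u^3 + 13u^2 - 242u + 760) + (72u^3 - 120u^2 - 3312u + 10560)
  u^4 - 4u^3 + 13u^2 - 242u + 760 = ((1/72)u - 7/216)(72u^3 - 120u^2 - 3312u + 10560) + ((496/9)u^2 - 496u + 9920/9)
  72u^3 - 120u^2 - 3312u + 10560 = ((81/62)u + 297/31)((496/9)u^2 - 496u + 9920/9) + (0)
Last nonzero remainder: (496/9)u^2 - 496u + 9920/9. Dividing through by 496/9 gives the monic gcd u^2 - 9u + 20.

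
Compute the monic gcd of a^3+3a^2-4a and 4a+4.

Apply the Euclidean algorithm:
  a^3+3a^2-4a = ((1/4)a^2+(1/2)a-3/2)(4a+4) + (6)
  4a+4 = ((2/3)a+2/3)(6) + (0)
The last nonzero remainder is the constant 6, so the polynomials are coprime and gcd = 1.

1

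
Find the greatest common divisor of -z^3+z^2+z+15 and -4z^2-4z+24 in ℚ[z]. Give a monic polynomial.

1

Repeated division with remainder:
  -z^3+z^2+z+15 = ((1/4)z-1/2)(-4z^2-4z+24) + (-7z+27)
  -4z^2-4z+24 = ((4/7)z+136/49)(-7z+27) + (-2496/49)
  -7z+27 = ((343/2496)z-441/832)(-2496/49) + (0)
The last nonzero remainder is the constant -2496/49, so the polynomials are coprime and gcd = 1.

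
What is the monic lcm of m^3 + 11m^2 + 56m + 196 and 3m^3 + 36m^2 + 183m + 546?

Repeated division with remainder:
  m^3 + 11m^2 + 56m + 196 = (1/3)(3m^3 + 36m^2 + 183m + 546) + (-m^2 - 5m + 14)
  3m^3 + 36m^2 + 183m + 546 = (-3m - 21)(-m^2 - 5m + 14) + (120m + 840)
  -m^2 - 5m + 14 = (-(1/120)m + 1/60)(120m + 840) + (0)
Last nonzero remainder: 120m + 840. Dividing through by 120 gives the monic gcd m + 7.
Then lcm(f, g) = f·g / gcd(f, g); expanding and making the result monic gives the answer.

m^5 + 16m^4 + 137m^3 + 762m^2 + 2436m + 5096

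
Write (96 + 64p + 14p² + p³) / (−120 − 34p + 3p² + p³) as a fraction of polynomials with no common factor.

Repeated division with remainder:
  p³ + 14p² + 64p + 96 = (p³ + 3p² − 34p − 120) + (11p² + 98p + 216)
  p³ + 3p² − 34p − 120 = ((1/11)p − 65/121)(11p² + 98p + 216) + (−(120/121)p − 480/121)
  11p² + 98p + 216 = (−(1331/120)p − 1089/20)(−(120/121)p − 480/121) + (0)
Last nonzero remainder: −(120/121)p − 480/121. Dividing through by −120/121 gives the monic gcd p + 4.
Cancel p + 4 from numerator and denominator to get the reduced form.

(24 + 10p + p²)/(−30 − p + p²)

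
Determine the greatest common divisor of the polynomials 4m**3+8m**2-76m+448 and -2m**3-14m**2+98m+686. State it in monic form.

m+7

By polynomial division,
  4m**3+8m**2-76m+448 = (-2)(-2m**3-14m**2+98m+686) + (-20m**2+120m+1820)
  -2m**3-14m**2+98m+686 = ((1/10)m+13/10)(-20m**2+120m+1820) + (-240m-1680)
  -20m**2+120m+1820 = ((1/12)m-13/12)(-240m-1680) + (0)
Last nonzero remainder: -240m-1680. Dividing through by -240 gives the monic gcd m+7.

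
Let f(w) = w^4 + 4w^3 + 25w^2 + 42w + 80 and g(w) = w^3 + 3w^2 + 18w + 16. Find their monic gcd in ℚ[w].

w^2 + 2w + 16

By polynomial division,
  w^4 + 4w^3 + 25w^2 + 42w + 80 = (w + 1)(w^3 + 3w^2 + 18w + 16) + (4w^2 + 8w + 64)
  w^3 + 3w^2 + 18w + 16 = ((1/4)w + 1/4)(4w^2 + 8w + 64) + (0)
Last nonzero remainder: 4w^2 + 8w + 64. Dividing through by 4 gives the monic gcd w^2 + 2w + 16.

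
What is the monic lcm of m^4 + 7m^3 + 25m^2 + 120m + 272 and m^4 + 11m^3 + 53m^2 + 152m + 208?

m^6 + 10m^5 + 59m^4 + 286m^3 + 957m^2 + 2376m + 3536

Apply the Euclidean algorithm:
  m^4 + 7m^3 + 25m^2 + 120m + 272 = (m^4 + 11m^3 + 53m^2 + 152m + 208) + (−4m^3 − 28m^2 − 32m + 64)
  m^4 + 11m^3 + 53m^2 + 152m + 208 = (−(1/4)m − 1)(−4m^3 − 28m^2 − 32m + 64) + (17m^2 + 136m + 272)
  −4m^3 − 28m^2 − 32m + 64 = (−(4/17)m + 4/17)(17m^2 + 136m + 272) + (0)
Last nonzero remainder: 17m^2 + 136m + 272. Dividing through by 17 gives the monic gcd m^2 + 8m + 16.
Then lcm(f, g) = f·g / gcd(f, g); expanding and making the result monic gives the answer.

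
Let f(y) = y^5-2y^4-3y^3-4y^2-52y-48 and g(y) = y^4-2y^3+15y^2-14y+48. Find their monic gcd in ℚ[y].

y^2-y+6

Euclidean algorithm in ℚ[y]:
  y^5-2y^4-3y^3-4y^2-52y-48 = (y)(y^4-2y^3+15y^2-14y+48) + (-18y^3+10y^2-100y-48)
  y^4-2y^3+15y^2-14y+48 = (-(1/18)y+13/162)(-18y^3+10y^2-100y-48) + ((700/81)y^2-(700/81)y+1400/27)
  -18y^3+10y^2-100y-48 = (-(729/350)y-162/175)((700/81)y^2-(700/81)y+1400/27) + (0)
Last nonzero remainder: (700/81)y^2-(700/81)y+1400/27. Dividing through by 700/81 gives the monic gcd y^2-y+6.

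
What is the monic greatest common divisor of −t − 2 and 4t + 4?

1

Repeated division with remainder:
  −t − 2 = (−1/4)(4t + 4) + (−1)
  4t + 4 = (−4t − 4)(−1) + (0)
The last nonzero remainder is the constant −1, so the polynomials are coprime and gcd = 1.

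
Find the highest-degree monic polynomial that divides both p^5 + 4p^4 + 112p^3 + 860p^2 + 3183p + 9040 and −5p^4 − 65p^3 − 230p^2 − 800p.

By polynomial division,
  p^5 + 4p^4 + 112p^3 + 860p^2 + 3183p + 9040 = (−(1/5)p + 9/5)(−5p^4 − 65p^3 − 230p^2 − 800p) + (183p^3 + 1114p^2 + 4623p + 9040)
  −5p^4 − 65p^3 − 230p^2 − 800p = (−(5/183)p − 6325/33489)(183p^3 + 1114p^2 + 4623p + 9040) + ((3573625/33489)p^2 + (3573625/11163)p + 57178000/33489)
  183p^3 + 1114p^2 + 4623p + 9040 = ((6128487/3573625)p + 33489/6325)((3573625/33489)p^2 + (3573625/11163)p + 57178000/33489) + (0)
Last nonzero remainder: (3573625/33489)p^2 + (3573625/11163)p + 57178000/33489. Dividing through by 3573625/33489 gives the monic gcd p^2 + 3p + 16.

p^2 + 3p + 16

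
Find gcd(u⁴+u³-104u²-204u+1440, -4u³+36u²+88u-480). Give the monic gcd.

u²-13u+30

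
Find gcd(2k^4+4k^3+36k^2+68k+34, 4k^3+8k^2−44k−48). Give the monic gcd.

k+1

By polynomial division,
  2k^4+4k^3+36k^2+68k+34 = ((1/2)k)(4k^3+8k^2−44k−48) + (58k^2+92k+34)
  4k^3+8k^2−44k−48 = ((2/29)k+24/841)(58k^2+92k+34) + (−(41184/841)k−41184/841)
  58k^2+92k+34 = (−(24389/20592)k−14297/20592)(−(41184/841)k−41184/841) + (0)
Last nonzero remainder: −(41184/841)k−41184/841. Dividing through by −41184/841 gives the monic gcd k+1.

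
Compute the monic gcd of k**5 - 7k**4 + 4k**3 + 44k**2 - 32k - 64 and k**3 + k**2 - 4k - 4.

k**3 + k**2 - 4k - 4

Repeated division with remainder:
  k**5 - 7k**4 + 4k**3 + 44k**2 - 32k - 64 = (k**2 - 8k + 16)(k**3 + k**2 - 4k - 4) + (0)
The last nonzero remainder k**3 + k**2 - 4k - 4 is already monic.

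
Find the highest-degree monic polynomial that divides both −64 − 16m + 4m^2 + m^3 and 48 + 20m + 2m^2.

4 + m

Euclidean algorithm in ℚ[m]:
  m^3 + 4m^2 − 16m − 64 = ((1/2)m − 3)(2m^2 + 20m + 48) + (20m + 80)
  2m^2 + 20m + 48 = ((1/10)m + 3/5)(20m + 80) + (0)
Last nonzero remainder: 20m + 80. Dividing through by 20 gives the monic gcd m + 4.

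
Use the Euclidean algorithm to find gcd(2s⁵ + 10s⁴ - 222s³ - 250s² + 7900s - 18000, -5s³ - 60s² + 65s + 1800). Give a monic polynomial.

s² + 4s - 45

Repeated division with remainder:
  2s⁵ + 10s⁴ - 222s³ - 250s² + 7900s - 18000 = (-(2/5)s² + (14/5)s + 28/5)(-5s³ - 60s² + 65s + 1800) + (624s² + 2496s - 28080)
  -5s³ - 60s² + 65s + 1800 = (-(5/624)s - 5/78)(624s² + 2496s - 28080) + (0)
Last nonzero remainder: 624s² + 2496s - 28080. Dividing through by 624 gives the monic gcd s² + 4s - 45.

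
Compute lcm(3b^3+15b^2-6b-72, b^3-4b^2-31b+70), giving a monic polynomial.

b^5+3b^4-47b^3-195b^2+118b+840

Apply the Euclidean algorithm:
  3b^3+15b^2-6b-72 = (3)(b^3-4b^2-31b+70) + (27b^2+87b-282)
  b^3-4b^2-31b+70 = ((1/27)b-65/243)(27b^2+87b-282) + ((220/81)b-440/81)
  27b^2+87b-282 = ((2187/220)b+11421/220)((220/81)b-440/81) + (0)
Last nonzero remainder: (220/81)b-440/81. Dividing through by 220/81 gives the monic gcd b-2.
Then lcm(f, g) = f·g / gcd(f, g); expanding and making the result monic gives the answer.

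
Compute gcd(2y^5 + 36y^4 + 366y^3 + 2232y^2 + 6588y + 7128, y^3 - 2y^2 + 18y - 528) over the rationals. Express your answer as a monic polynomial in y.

Apply the Euclidean algorithm:
  2y^5 + 36y^4 + 366y^3 + 2232y^2 + 6588y + 7128 = (2y^2 + 40y + 410)(y^3 - 2y^2 + 18y - 528) + (3388y^2 + 20328y + 223608)
  y^3 - 2y^2 + 18y - 528 = ((1/3388)y - 2/847)(3388y^2 + 20328y + 223608) + (0)
Last nonzero remainder: 3388y^2 + 20328y + 223608. Dividing through by 3388 gives the monic gcd y^2 + 6y + 66.

y^2 + 6y + 66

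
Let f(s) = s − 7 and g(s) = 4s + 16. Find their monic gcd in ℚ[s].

1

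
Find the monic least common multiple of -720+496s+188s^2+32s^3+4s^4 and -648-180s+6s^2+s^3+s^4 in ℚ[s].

Repeated division with remainder:
  4s^4+32s^3+188s^2+496s-720 = (4)(s^4+s^3+6s^2-180s-648) + (28s^3+164s^2+1216s+1872)
  s^4+s^3+6s^2-180s-648 = ((1/28)s-17/98)(28s^3+164s^2+1216s+1872) + (-(440/49)s^2-(1760/49)s-15840/49)
  28s^3+164s^2+1216s+1872 = (-(343/110)s-637/110)(-(440/49)s^2-(1760/49)s-15840/49) + (0)
Last nonzero remainder: -(440/49)s^2-(1760/49)s-15840/49. Dividing through by -440/49 gives the monic gcd s^2+4s+36.
Then lcm(f, g) = f·g / gcd(f, g); expanding and making the result monic gives the answer.

3240-1692s-1398s^2-161s^3+5s^4+5s^5+s^6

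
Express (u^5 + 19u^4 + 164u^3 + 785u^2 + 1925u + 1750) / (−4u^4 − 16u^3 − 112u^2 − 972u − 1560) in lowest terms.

(−u^3 − 12u^2 − 70u − 175)/(4u^2 − 12u + 156)

Euclidean algorithm in ℚ[u]:
  u^5 + 19u^4 + 164u^3 + 785u^2 + 1925u + 1750 = (−(1/4)u − 15/4)(−4u^4 − 16u^3 − 112u^2 − 972u − 1560) + (76u^3 + 122u^2 − 2110u − 4100)
  −4u^4 − 16u^3 − 112u^2 − 972u − 1560 = (−(1/19)u − 91/722)(76u^3 + 122u^2 − 2110u − 4100) + (−(74971/361)u^2 − (524797/361)u − 749710/361)
  76u^3 + 122u^2 − 2110u − 4100 = (−(27436/74971)u + 148010/74971)(−(74971/361)u^2 − (524797/361)u − 749710/361) + (0)
Last nonzero remainder: −(74971/361)u^2 − (524797/361)u − 749710/361. Dividing through by −74971/361 gives the monic gcd u^2 + 7u + 10.
Cancel u^2 + 7u + 10 from numerator and denominator to get the reduced form.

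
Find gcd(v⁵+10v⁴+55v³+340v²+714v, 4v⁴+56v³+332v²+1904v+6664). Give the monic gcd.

v³+7v²+34v+238

Apply the Euclidean algorithm:
  v⁵+10v⁴+55v³+340v²+714v = ((1/4)v−1)(4v⁴+56v³+332v²+1904v+6664) + (28v³+196v²+952v+6664)
  4v⁴+56v³+332v²+1904v+6664 = ((1/7)v+1)(28v³+196v²+952v+6664) + (0)
Last nonzero remainder: 28v³+196v²+952v+6664. Dividing through by 28 gives the monic gcd v³+7v²+34v+238.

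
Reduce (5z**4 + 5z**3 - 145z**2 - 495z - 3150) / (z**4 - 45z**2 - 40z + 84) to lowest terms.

(5z**2 + 10z + 75)/(z**2 + z - 2)

Euclidean algorithm in ℚ[z]:
  5z**4 + 5z**3 - 145z**2 - 495z - 3150 = (5)(z**4 - 45z**2 - 40z + 84) + (5z**3 + 80z**2 - 295z - 3570)
  z**4 - 45z**2 - 40z + 84 = ((1/5)z - 16/5)(5z**3 + 80z**2 - 295z - 3570) + (270z**2 - 270z - 11340)
  5z**3 + 80z**2 - 295z - 3570 = ((1/54)z + 17/54)(270z**2 - 270z - 11340) + (0)
Last nonzero remainder: 270z**2 - 270z - 11340. Dividing through by 270 gives the monic gcd z**2 - z - 42.
Cancel z**2 - z - 42 from numerator and denominator to get the reduced form.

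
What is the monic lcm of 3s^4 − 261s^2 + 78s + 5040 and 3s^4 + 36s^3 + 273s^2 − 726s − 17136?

By polynomial division,
  3s^4 − 261s^2 + 78s + 5040 = (3s^4 + 36s^3 + 273s^2 − 726s − 17136) + (−36s^3 − 534s^2 + 804s + 22176)
  3s^4 + 36s^3 + 273s^2 − 726s − 17136 = (−(1/12)s + 17/72)(−36s^3 − 534s^2 + 804s + 22176) + ((5593/12)s^2 + (5593/6)s − 22372)
  −36s^3 − 534s^2 + 804s + 22176 = (−(432/5593)s − 792/799)((5593/12)s^2 + (5593/6)s − 22372) + (0)
Last nonzero remainder: (5593/12)s^2 + (5593/6)s − 22372. Dividing through by 5593/12 gives the monic gcd s^2 + 2s − 48.
Then lcm(f, g) = f·g / gcd(f, g); expanding and making the result monic gives the answer.

s^6 + 10s^5 + 32s^4 − 844s^3 − 8413s^2 + 19894s + 199920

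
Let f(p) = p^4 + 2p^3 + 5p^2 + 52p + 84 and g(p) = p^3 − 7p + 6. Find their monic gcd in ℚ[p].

p + 3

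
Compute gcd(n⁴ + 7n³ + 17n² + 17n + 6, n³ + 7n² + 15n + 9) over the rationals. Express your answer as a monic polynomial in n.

n² + 4n + 3

Apply the Euclidean algorithm:
  n⁴ + 7n³ + 17n² + 17n + 6 = (n)(n³ + 7n² + 15n + 9) + (2n² + 8n + 6)
  n³ + 7n² + 15n + 9 = ((1/2)n + 3/2)(2n² + 8n + 6) + (0)
Last nonzero remainder: 2n² + 8n + 6. Dividing through by 2 gives the monic gcd n² + 4n + 3.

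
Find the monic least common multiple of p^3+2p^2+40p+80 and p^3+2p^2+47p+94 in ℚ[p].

By polynomial division,
  p^3+2p^2+40p+80 = (p^3+2p^2+47p+94) + (−7p−14)
  p^3+2p^2+47p+94 = (−(1/7)p^2−47/7)(−7p−14) + (0)
Last nonzero remainder: −7p−14. Dividing through by −7 gives the monic gcd p+2.
Then lcm(f, g) = f·g / gcd(f, g); expanding and making the result monic gives the answer.

p^5+2p^4+87p^3+174p^2+1880p+3760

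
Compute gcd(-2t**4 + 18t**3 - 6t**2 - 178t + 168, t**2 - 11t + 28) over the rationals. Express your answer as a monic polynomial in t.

Apply the Euclidean algorithm:
  -2t**4 + 18t**3 - 6t**2 - 178t + 168 = (-2t**2 - 4t + 6)(t**2 - 11t + 28) + (0)
The last nonzero remainder t**2 - 11t + 28 is already monic.

t**2 - 11t + 28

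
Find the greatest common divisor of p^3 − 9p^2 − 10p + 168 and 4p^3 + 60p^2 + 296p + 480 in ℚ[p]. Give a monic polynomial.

Repeated division with remainder:
  p^3 − 9p^2 − 10p + 168 = (1/4)(4p^3 + 60p^2 + 296p + 480) + (−24p^2 − 84p + 48)
  4p^3 + 60p^2 + 296p + 480 = (−(1/6)p − 23/12)(−24p^2 − 84p + 48) + (143p + 572)
  −24p^2 − 84p + 48 = (−(24/143)p + 12/143)(143p + 572) + (0)
Last nonzero remainder: 143p + 572. Dividing through by 143 gives the monic gcd p + 4.

p + 4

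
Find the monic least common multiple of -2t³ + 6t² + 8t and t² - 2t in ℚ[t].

Euclidean algorithm in ℚ[t]:
  -2t³ + 6t² + 8t = (-2t + 2)(t² - 2t) + (12t)
  t² - 2t = ((1/12)t - 1/6)(12t) + (0)
Last nonzero remainder: 12t. Dividing through by 12 gives the monic gcd t.
Then lcm(f, g) = f·g / gcd(f, g); expanding and making the result monic gives the answer.

t⁴ - 5t³ + 2t² + 8t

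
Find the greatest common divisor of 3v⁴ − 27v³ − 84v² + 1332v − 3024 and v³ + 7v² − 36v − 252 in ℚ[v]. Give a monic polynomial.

Apply the Euclidean algorithm:
  3v⁴ − 27v³ − 84v² + 1332v − 3024 = (3v − 48)(v³ + 7v² − 36v − 252) + (360v² + 360v − 15120)
  v³ + 7v² − 36v − 252 = ((1/360)v + 1/60)(360v² + 360v − 15120) + (0)
Last nonzero remainder: 360v² + 360v − 15120. Dividing through by 360 gives the monic gcd v² + v − 42.

v² + v − 42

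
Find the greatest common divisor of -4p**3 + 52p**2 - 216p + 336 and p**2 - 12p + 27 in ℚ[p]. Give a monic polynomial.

Repeated division with remainder:
  -4p**3 + 52p**2 - 216p + 336 = (-4p + 4)(p**2 - 12p + 27) + (-60p + 228)
  p**2 - 12p + 27 = (-(1/60)p + 41/300)(-60p + 228) + (-104/25)
  -60p + 228 = ((375/26)p - 1425/26)(-104/25) + (0)
The last nonzero remainder is the constant -104/25, so the polynomials are coprime and gcd = 1.

1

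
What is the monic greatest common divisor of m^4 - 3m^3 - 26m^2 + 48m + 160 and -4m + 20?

Repeated division with remainder:
  m^4 - 3m^3 - 26m^2 + 48m + 160 = (-(1/4)m^3 - (1/2)m^2 + 4m + 8)(-4m + 20) + (0)
Last nonzero remainder: -4m + 20. Dividing through by -4 gives the monic gcd m - 5.

m - 5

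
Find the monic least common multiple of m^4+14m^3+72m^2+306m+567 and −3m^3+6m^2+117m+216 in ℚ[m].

m^6+9m^5−22m^4−390m^3−2691m^2−10179m−13608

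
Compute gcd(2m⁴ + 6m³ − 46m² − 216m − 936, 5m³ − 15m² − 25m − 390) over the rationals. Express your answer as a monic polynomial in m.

m³ − 3m² − 5m − 78

Repeated division with remainder:
  2m⁴ + 6m³ − 46m² − 216m − 936 = ((2/5)m + 12/5)(5m³ − 15m² − 25m − 390) + (0)
Last nonzero remainder: 5m³ − 15m² − 25m − 390. Dividing through by 5 gives the monic gcd m³ − 3m² − 5m − 78.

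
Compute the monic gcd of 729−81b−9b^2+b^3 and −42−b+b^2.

1

By polynomial division,
  b^3−9b^2−81b+729 = (b−8)(b^2−b−42) + (−47b+393)
  b^2−b−42 = (−(1/47)b−346/2209)(−47b+393) + (43200/2209)
  −47b+393 = (−(103823/43200)b+289379/14400)(43200/2209) + (0)
The last nonzero remainder is the constant 43200/2209, so the polynomials are coprime and gcd = 1.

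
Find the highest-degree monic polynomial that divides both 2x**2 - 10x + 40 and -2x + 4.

1

Euclidean algorithm in ℚ[x]:
  2x**2 - 10x + 40 = (-x + 3)(-2x + 4) + (28)
  -2x + 4 = (-(1/14)x + 1/7)(28) + (0)
The last nonzero remainder is the constant 28, so the polynomials are coprime and gcd = 1.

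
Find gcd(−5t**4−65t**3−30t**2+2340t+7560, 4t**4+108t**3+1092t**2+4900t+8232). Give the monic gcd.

t**2+13t+42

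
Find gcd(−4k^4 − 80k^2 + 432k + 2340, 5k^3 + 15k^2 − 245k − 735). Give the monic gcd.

Euclidean algorithm in ℚ[k]:
  −4k^4 − 80k^2 + 432k + 2340 = (−(4/5)k + 12/5)(5k^3 + 15k^2 − 245k − 735) + (−312k^2 + 432k + 4104)
  5k^3 + 15k^2 − 245k − 735 = (−(5/312)k − 95/1352)(−312k^2 + 432k + 4104) + (−(25160/169)k − 75480/169)
  −312k^2 + 432k + 4104 = ((6591/3145)k − 28899/3145)(−(25160/169)k − 75480/169) + (0)
Last nonzero remainder: −(25160/169)k − 75480/169. Dividing through by −25160/169 gives the monic gcd k + 3.

k + 3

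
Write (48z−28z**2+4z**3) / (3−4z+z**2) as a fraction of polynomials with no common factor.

(−16z+4z**2)/(−1+z)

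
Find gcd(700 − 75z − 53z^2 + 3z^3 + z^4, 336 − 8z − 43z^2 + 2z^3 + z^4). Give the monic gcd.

−28 + 3z + z^2

Apply the Euclidean algorithm:
  z^4 + 3z^3 − 53z^2 − 75z + 700 = (z^4 + 2z^3 − 43z^2 − 8z + 336) + (z^3 − 10z^2 − 67z + 364)
  z^4 + 2z^3 − 43z^2 − 8z + 336 = (z + 12)(z^3 − 10z^2 − 67z + 364) + (144z^2 + 432z − 4032)
  z^3 − 10z^2 − 67z + 364 = ((1/144)z − 13/144)(144z^2 + 432z − 4032) + (0)
Last nonzero remainder: 144z^2 + 432z − 4032. Dividing through by 144 gives the monic gcd z^2 + 3z − 28.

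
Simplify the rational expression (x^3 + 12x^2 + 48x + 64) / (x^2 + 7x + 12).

(x^2 + 8x + 16)/(x + 3)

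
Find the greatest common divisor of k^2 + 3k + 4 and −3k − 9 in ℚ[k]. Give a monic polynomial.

1

Euclidean algorithm in ℚ[k]:
  k^2 + 3k + 4 = (−(1/3)k)(−3k − 9) + (4)
  −3k − 9 = (−(3/4)k − 9/4)(4) + (0)
The last nonzero remainder is the constant 4, so the polynomials are coprime and gcd = 1.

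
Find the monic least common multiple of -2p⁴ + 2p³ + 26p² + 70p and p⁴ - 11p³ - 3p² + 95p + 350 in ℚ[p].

Repeated division with remainder:
  -2p⁴ + 2p³ + 26p² + 70p = (-2)(p⁴ - 11p³ - 3p² + 95p + 350) + (-20p³ + 20p² + 260p + 700)
  p⁴ - 11p³ - 3p² + 95p + 350 = (-(1/20)p + 1/2)(-20p³ + 20p² + 260p + 700) + (0)
Last nonzero remainder: -20p³ + 20p² + 260p + 700. Dividing through by -20 gives the monic gcd p³ - p² - 13p - 35.
Then lcm(f, g) = f·g / gcd(f, g); expanding and making the result monic gives the answer.

p⁵ - 11p⁴ - 3p³ + 95p² + 350p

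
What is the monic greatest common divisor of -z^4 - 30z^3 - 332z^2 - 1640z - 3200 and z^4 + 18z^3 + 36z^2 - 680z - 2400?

z^2 + 20z + 100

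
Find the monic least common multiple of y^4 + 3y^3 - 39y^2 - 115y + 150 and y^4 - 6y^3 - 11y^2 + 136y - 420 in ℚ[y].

y^6 - 2y^5 - 40y^4 + 122y^3 + 179y^2 - 2360y + 2100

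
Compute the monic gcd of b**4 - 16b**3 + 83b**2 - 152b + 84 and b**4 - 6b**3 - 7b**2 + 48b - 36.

By polynomial division,
  b**4 - 16b**3 + 83b**2 - 152b + 84 = (b**4 - 6b**3 - 7b**2 + 48b - 36) + (-10b**3 + 90b**2 - 200b + 120)
  b**4 - 6b**3 - 7b**2 + 48b - 36 = (-(1/10)b - 3/10)(-10b**3 + 90b**2 - 200b + 120) + (0)
Last nonzero remainder: -10b**3 + 90b**2 - 200b + 120. Dividing through by -10 gives the monic gcd b**3 - 9b**2 + 20b - 12.

b**3 - 9b**2 + 20b - 12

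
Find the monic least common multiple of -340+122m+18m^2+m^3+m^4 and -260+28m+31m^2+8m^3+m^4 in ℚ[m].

Apply the Euclidean algorithm:
  m^4+m^3+18m^2+122m-340 = (m^4+8m^3+31m^2+28m-260) + (-7m^3-13m^2+94m-80)
  m^4+8m^3+31m^2+28m-260 = (-(1/7)m-43/49)(-7m^3-13m^2+94m-80) + ((1618/49)m^2+(4854/49)m-16180/49)
  -7m^3-13m^2+94m-80 = (-(343/1618)m+196/809)((1618/49)m^2+(4854/49)m-16180/49) + (0)
Last nonzero remainder: (1618/49)m^2+(4854/49)m-16180/49. Dividing through by 1618/49 gives the monic gcd m^2+3m-10.
Then lcm(f, g) = f·g / gcd(f, g); expanding and making the result monic gives the answer.

-8840+1472m+738m^2+238m^3+49m^4+6m^5+m^6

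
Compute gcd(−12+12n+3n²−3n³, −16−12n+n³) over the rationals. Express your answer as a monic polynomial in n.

Repeated division with remainder:
  −3n³+3n²+12n−12 = (−3)(n³−12n−16) + (3n²−24n−60)
  n³−12n−16 = ((1/3)n+8/3)(3n²−24n−60) + (72n+144)
  3n²−24n−60 = ((1/24)n−5/12)(72n+144) + (0)
Last nonzero remainder: 72n+144. Dividing through by 72 gives the monic gcd n+2.

2+n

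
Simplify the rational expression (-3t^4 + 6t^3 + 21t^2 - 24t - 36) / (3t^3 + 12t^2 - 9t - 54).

Euclidean algorithm in ℚ[t]:
  -3t^4 + 6t^3 + 21t^2 - 24t - 36 = (-t + 6)(3t^3 + 12t^2 - 9t - 54) + (-60t^2 - 24t + 288)
  3t^3 + 12t^2 - 9t - 54 = (-(1/20)t - 9/50)(-60t^2 - 24t + 288) + ((27/25)t - 54/25)
  -60t^2 - 24t + 288 = (-(500/9)t - 400/3)((27/25)t - 54/25) + (0)
Last nonzero remainder: (27/25)t - 54/25. Dividing through by 27/25 gives the monic gcd t - 2.
Cancel t - 2 from numerator and denominator to get the reduced form.

(-t^3 + 7t + 6)/(t^2 + 6t + 9)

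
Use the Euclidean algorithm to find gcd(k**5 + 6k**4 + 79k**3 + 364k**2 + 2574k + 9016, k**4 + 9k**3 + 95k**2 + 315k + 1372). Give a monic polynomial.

Apply the Euclidean algorithm:
  k**5 + 6k**4 + 79k**3 + 364k**2 + 2574k + 9016 = (k − 3)(k**4 + 9k**3 + 95k**2 + 315k + 1372) + (11k**3 + 334k**2 + 2147k + 13132)
  k**4 + 9k**3 + 95k**2 + 315k + 1372 = ((1/11)k − 235/121)(11k**3 + 334k**2 + 2147k + 13132) + ((66368/121)k**2 + (398208/121)k + 3252032/121)
  11k**3 + 334k**2 + 2147k + 13132 = ((1331/66368)k + 8107/16592)((66368/121)k**2 + (398208/121)k + 3252032/121) + (0)
Last nonzero remainder: (66368/121)k**2 + (398208/121)k + 3252032/121. Dividing through by 66368/121 gives the monic gcd k**2 + 6k + 49.

k**2 + 6k + 49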